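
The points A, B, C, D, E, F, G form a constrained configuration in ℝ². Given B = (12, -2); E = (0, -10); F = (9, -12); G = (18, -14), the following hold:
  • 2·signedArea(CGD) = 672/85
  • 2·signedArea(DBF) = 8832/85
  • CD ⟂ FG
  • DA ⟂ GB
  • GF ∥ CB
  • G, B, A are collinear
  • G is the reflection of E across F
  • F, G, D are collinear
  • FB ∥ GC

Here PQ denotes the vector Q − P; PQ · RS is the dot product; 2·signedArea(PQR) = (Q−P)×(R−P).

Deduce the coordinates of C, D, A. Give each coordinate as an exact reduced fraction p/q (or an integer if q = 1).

A = (7741/425, -6132/425)
C = (21, -4)
D = (1593/85, -1204/85)

1. C_x = 21  [GF ∥ CB ∩ FB ∥ GC]
2. C_y = -4  [GF ∥ CB ∩ FB ∥ GC]
   → C = (21, -4)
3. D_x = 1593/85  [F, G, D are collinear ∩ CD ⟂ FG]
4. D_y = -1204/85  [F, G, D are collinear ∩ CD ⟂ FG]
   → D = (1593/85, -1204/85)
5. A_x = 7741/425  [G, B, A are collinear ∩ DA ⟂ GB]
6. A_y = -6132/425  [G, B, A are collinear ∩ DA ⟂ GB]
   → A = (7741/425, -6132/425)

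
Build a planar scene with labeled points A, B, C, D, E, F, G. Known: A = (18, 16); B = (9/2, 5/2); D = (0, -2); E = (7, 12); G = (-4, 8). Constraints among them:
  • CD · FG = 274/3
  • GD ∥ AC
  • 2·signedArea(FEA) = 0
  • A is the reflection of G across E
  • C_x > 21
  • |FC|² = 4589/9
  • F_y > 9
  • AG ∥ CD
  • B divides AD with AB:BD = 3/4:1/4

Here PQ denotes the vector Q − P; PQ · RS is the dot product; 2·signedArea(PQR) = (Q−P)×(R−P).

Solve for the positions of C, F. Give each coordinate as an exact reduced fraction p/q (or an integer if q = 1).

C = (22, 6)
F = (-1/3, 28/3)

1. C_x = 22  [AG ∥ CD ∩ GD ∥ AC]
2. C_y = 6  [AG ∥ CD ∩ GD ∥ AC]
   → C = (22, 6)
3. F_x = -1/3  [2·signedArea(FEA) = 0 ∩ CD · FG = 274/3]
4. F_y = 28/3  [2·signedArea(FEA) = 0 ∩ CD · FG = 274/3]
   → F = (-1/3, 28/3)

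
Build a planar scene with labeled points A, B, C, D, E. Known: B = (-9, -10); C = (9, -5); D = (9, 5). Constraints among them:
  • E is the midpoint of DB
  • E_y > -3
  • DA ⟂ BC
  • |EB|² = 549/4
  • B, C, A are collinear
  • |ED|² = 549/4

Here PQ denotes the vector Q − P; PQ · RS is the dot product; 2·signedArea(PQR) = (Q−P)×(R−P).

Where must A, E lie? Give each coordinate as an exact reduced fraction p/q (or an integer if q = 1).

A = (4041/349, -1495/349)
E = (0, -5/2)

1. A_x = 4041/349  [B, C, A are collinear ∩ DA ⟂ BC]
2. A_y = -1495/349  [B, C, A are collinear ∩ DA ⟂ BC]
   → A = (4041/349, -1495/349)
3. E_x = 0  [E is the midpoint of DB]
4. E_y = -5/2  [E is the midpoint of DB]
   → E = (0, -5/2)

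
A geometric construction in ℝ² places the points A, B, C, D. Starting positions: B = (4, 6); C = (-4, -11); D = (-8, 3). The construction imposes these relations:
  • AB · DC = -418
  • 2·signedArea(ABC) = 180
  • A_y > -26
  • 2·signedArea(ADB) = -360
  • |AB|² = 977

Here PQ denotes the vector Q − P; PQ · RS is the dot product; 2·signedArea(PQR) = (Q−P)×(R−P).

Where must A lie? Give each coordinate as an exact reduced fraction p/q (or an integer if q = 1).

A = (0, -25)

1. A_x = 0  [2·signedArea(ADB) = -360 ∩ 2·signedArea(ABC) = 180]
2. A_y = -25  [2·signedArea(ADB) = -360 ∩ 2·signedArea(ABC) = 180]
   → A = (0, -25)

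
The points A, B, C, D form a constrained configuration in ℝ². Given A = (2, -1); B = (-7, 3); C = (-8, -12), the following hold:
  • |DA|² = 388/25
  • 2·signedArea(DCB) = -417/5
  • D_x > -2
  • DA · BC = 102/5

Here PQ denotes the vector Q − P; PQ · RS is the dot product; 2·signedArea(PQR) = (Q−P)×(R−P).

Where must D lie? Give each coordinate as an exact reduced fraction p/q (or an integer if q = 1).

D = (-8/5, 3/5)

1. D_x = -8/5  [DA · BC = 102/5 ∩ 2·signedArea(DCB) = -417/5]
2. D_y = 3/5  [DA · BC = 102/5 ∩ 2·signedArea(DCB) = -417/5]
   → D = (-8/5, 3/5)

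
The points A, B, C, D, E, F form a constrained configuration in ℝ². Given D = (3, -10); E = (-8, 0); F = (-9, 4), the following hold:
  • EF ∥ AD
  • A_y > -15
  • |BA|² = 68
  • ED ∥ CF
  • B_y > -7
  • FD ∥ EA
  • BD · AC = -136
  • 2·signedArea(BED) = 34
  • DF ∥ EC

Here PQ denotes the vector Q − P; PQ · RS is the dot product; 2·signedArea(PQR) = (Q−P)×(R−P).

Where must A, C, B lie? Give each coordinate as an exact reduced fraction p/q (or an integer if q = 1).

A = (4, -14)
B = (2, -6)
C = (-20, 14)

1. A_x = 4  [EF ∥ AD ∩ FD ∥ EA]
2. A_y = -14  [EF ∥ AD ∩ FD ∥ EA]
   → A = (4, -14)
3. C_x = -20  [ED ∥ CF ∩ DF ∥ EC]
4. C_y = 14  [ED ∥ CF ∩ DF ∥ EC]
   → C = (-20, 14)
5. B_x = 2  [2·signedArea(BED) = 34 ∩ BD · AC = -136]
6. B_y = -6  [2·signedArea(BED) = 34 ∩ BD · AC = -136]
   → B = (2, -6)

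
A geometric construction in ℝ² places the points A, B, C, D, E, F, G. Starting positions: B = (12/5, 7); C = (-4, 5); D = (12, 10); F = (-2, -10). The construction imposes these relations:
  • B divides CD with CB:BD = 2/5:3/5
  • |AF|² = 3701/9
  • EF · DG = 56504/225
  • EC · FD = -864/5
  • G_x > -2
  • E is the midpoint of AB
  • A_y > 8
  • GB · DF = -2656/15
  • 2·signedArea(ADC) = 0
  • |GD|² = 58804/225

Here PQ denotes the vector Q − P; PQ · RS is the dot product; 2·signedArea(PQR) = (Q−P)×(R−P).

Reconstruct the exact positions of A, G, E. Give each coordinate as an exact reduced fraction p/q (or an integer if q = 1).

1. A_x = 20/3  [line 5·x + -16·y + 100 = 0 ∩ |AF|² = 3701/9]
2. A_y = 25/3  [line 5·x + -16·y + 100 = 0 ∩ |AF|² = 3701/9]
   → A = (20/3, 25/3)
3. E_x = 68/15  [E is the midpoint of AB]
4. E_y = 23/3  [E is the midpoint of AB]
   → E = (68/15, 23/3)
5. G_x = -6/5  [GB · DF = -2656/15 ∩ EF · DG = 56504/225]
6. G_y = 2/3  [GB · DF = -2656/15 ∩ EF · DG = 56504/225]
   → G = (-6/5, 2/3)

A = (20/3, 25/3)
E = (68/15, 23/3)
G = (-6/5, 2/3)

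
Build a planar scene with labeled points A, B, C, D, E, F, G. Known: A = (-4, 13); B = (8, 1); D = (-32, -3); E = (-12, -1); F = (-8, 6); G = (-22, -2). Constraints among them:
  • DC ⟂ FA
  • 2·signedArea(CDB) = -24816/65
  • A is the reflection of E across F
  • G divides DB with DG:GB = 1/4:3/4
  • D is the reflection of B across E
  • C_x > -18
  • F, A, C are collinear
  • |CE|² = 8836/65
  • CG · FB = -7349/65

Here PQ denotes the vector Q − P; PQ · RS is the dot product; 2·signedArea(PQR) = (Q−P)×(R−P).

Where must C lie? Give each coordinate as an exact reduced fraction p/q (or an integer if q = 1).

C = (-1156/65, -723/65)

1. C_x = -1156/65  [F, A, C are collinear ∩ DC ⟂ FA]
2. C_y = -723/65  [F, A, C are collinear ∩ DC ⟂ FA]
   → C = (-1156/65, -723/65)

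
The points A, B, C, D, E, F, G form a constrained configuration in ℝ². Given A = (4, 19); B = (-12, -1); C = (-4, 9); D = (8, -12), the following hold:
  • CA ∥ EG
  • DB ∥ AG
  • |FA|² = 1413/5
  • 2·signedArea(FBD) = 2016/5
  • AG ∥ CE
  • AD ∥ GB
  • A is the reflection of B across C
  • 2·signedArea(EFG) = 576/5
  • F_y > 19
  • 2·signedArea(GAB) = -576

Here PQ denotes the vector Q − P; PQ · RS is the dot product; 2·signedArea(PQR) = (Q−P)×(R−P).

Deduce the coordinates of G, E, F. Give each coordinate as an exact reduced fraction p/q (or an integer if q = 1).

1. G_x = -16  [AD ∥ GB ∩ DB ∥ AG]
2. G_y = 30  [AD ∥ GB ∩ DB ∥ AG]
   → G = (-16, 30)
3. E_x = -24  [CA ∥ EG ∩ AG ∥ CE]
4. E_y = 20  [CA ∥ EG ∩ AG ∥ CE]
   → E = (-24, 20)
5. F_x = -64/5  [2·signedArea(FBD) = 2016/5 ∩ 2·signedArea(EFG) = 576/5]
6. F_y = 98/5  [2·signedArea(FBD) = 2016/5 ∩ 2·signedArea(EFG) = 576/5]
   → F = (-64/5, 98/5)

E = (-24, 20)
F = (-64/5, 98/5)
G = (-16, 30)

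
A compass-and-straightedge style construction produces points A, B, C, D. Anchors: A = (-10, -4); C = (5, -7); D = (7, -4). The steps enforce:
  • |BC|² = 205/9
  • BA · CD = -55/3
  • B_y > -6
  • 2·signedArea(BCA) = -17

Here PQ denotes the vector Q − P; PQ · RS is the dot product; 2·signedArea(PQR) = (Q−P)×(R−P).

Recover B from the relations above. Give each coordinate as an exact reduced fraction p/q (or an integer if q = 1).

1. B_x = 2/3  [BA · CD = -55/3 ∩ 2·signedArea(BCA) = -17]
2. B_y = -5  [BA · CD = -55/3 ∩ 2·signedArea(BCA) = -17]
   → B = (2/3, -5)

B = (2/3, -5)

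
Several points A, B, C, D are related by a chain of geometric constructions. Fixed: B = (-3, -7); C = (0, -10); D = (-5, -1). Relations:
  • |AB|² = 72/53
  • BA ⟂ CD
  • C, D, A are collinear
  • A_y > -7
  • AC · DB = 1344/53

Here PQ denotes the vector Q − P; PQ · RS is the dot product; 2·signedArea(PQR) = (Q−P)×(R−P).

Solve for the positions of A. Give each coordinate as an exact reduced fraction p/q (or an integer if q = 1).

1. A_x = -105/53  [C, D, A are collinear ∩ BA ⟂ CD]
2. A_y = -341/53  [C, D, A are collinear ∩ BA ⟂ CD]
   → A = (-105/53, -341/53)

A = (-105/53, -341/53)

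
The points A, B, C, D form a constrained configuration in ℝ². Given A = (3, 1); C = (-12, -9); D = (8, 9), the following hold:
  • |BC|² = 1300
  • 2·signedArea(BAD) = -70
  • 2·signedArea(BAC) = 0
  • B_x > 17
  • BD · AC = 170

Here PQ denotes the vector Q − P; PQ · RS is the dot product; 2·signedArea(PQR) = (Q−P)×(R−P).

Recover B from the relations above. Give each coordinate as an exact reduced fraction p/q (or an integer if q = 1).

1. B_x = 18  [2·signedArea(BAC) = 0 ∩ BD · AC = 170]
2. B_y = 11  [2·signedArea(BAC) = 0 ∩ BD · AC = 170]
   → B = (18, 11)

B = (18, 11)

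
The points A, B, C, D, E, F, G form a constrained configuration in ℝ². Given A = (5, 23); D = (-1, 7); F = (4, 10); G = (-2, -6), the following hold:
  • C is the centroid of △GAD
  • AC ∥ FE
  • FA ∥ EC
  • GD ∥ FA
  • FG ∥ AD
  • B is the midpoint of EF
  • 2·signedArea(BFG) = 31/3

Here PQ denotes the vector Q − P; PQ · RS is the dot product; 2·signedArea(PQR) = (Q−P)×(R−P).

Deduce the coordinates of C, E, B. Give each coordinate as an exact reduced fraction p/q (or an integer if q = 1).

B = (11/6, 5/2)
C = (2/3, 8)
E = (-1/3, -5)

1. C_x = 2/3  [C is the centroid of △GAD]
2. C_y = 8  [C is the centroid of △GAD]
   → C = (2/3, 8)
3. E_x = -1/3  [FA ∥ EC ∩ AC ∥ FE]
4. E_y = -5  [FA ∥ EC ∩ AC ∥ FE]
   → E = (-1/3, -5)
5. B_x = 11/6  [B is the midpoint of EF]
6. B_y = 5/2  [B is the midpoint of EF]
   → B = (11/6, 5/2)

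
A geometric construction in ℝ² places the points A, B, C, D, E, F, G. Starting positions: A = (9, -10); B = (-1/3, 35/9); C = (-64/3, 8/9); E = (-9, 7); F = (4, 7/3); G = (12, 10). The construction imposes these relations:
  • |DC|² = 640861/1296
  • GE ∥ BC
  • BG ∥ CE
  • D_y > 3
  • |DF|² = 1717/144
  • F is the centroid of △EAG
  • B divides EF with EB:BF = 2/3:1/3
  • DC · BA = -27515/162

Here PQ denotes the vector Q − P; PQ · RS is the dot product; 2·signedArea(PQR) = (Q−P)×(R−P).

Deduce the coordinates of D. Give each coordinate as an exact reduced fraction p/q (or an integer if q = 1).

1. D_x = 3/4  [line -28/3·x + 125/9·y + -749/18 = 0 ∩ |DC|² = 640861/1296]
2. D_y = 7/2  [line -28/3·x + 125/9·y + -749/18 = 0 ∩ |DC|² = 640861/1296]
   → D = (3/4, 7/2)

D = (3/4, 7/2)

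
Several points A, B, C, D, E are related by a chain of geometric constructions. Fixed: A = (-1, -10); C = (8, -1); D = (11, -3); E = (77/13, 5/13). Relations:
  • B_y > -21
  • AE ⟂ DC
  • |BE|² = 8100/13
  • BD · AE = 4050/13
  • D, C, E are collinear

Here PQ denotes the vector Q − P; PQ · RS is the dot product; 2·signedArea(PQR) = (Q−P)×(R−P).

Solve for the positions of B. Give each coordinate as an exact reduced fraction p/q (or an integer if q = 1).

1. B_x = -103/13  [line -90/13·x + -135/13·y + -3465/13 = 0 ∩ |BE|² = 8100/13]
2. B_y = -265/13  [line -90/13·x + -135/13·y + -3465/13 = 0 ∩ |BE|² = 8100/13]
   → B = (-103/13, -265/13)

B = (-103/13, -265/13)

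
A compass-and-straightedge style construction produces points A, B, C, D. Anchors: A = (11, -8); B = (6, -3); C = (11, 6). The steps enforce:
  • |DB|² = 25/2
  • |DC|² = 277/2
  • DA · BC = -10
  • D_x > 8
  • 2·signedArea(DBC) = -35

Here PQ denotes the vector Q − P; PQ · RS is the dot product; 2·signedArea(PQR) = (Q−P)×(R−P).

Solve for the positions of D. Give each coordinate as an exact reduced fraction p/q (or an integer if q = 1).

D = (17/2, -11/2)

1. D_x = 17/2  [2·signedArea(DBC) = -35 ∩ DA · BC = -10]
2. D_y = -11/2  [2·signedArea(DBC) = -35 ∩ DA · BC = -10]
   → D = (17/2, -11/2)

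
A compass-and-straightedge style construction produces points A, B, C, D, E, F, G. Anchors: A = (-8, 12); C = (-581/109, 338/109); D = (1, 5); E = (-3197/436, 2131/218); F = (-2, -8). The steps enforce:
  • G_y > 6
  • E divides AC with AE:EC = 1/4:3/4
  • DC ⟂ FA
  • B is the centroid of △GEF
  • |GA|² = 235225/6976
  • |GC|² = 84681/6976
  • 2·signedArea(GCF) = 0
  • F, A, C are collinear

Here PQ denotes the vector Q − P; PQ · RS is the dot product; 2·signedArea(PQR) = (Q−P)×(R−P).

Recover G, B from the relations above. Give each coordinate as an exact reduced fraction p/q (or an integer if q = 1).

1. G_x = -5521/872  [line 1210/109·x + 363/109·y + 5324/109 = 0 ∩ |GC|² = 84681/6976]
2. G_y = 2807/436  [line 1210/109·x + 363/109·y + 5324/109 = 0 ∩ |GC|² = 84681/6976]
   → G = (-5521/872, 2807/436)
3. B_x = -4553/872  [B is the centroid of △GEF]
4. B_y = 3581/1308  [B is the centroid of △GEF]
   → B = (-4553/872, 3581/1308)

B = (-4553/872, 3581/1308)
G = (-5521/872, 2807/436)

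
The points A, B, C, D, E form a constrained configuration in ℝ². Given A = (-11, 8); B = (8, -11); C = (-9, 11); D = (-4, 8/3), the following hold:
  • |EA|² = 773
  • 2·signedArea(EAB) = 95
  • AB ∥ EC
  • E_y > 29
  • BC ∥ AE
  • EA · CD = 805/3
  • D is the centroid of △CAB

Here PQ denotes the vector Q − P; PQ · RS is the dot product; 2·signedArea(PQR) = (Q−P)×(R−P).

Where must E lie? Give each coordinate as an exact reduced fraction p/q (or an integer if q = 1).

E = (-28, 30)

1. E_x = -28  [AB ∥ EC ∩ BC ∥ AE]
2. E_y = 30  [AB ∥ EC ∩ BC ∥ AE]
   → E = (-28, 30)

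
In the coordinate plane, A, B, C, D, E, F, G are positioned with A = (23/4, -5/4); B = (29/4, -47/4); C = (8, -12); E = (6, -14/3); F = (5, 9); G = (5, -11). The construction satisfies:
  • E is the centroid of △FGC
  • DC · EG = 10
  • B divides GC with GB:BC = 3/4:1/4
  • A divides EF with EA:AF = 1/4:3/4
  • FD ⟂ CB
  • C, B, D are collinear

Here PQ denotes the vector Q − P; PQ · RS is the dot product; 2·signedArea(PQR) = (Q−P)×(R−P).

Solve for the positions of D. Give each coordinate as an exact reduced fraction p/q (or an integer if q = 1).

1. D_x = -1  [C, B, D are collinear ∩ FD ⟂ CB]
2. D_y = -9  [C, B, D are collinear ∩ FD ⟂ CB]
   → D = (-1, -9)

D = (-1, -9)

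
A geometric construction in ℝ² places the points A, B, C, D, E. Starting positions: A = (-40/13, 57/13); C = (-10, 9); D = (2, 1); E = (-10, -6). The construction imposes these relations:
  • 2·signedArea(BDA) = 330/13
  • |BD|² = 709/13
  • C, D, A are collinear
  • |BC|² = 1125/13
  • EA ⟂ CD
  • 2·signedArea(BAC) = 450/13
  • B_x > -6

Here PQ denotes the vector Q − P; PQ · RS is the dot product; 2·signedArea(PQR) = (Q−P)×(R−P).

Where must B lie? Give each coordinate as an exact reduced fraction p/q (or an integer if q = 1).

B = (-70/13, 12/13)

1. B_x = -70/13  [line -60/13·x + -90/13·y + -240/13 = 0 ∩ |BC|² = 1125/13]
2. B_y = 12/13  [line -60/13·x + -90/13·y + -240/13 = 0 ∩ |BC|² = 1125/13]
   → B = (-70/13, 12/13)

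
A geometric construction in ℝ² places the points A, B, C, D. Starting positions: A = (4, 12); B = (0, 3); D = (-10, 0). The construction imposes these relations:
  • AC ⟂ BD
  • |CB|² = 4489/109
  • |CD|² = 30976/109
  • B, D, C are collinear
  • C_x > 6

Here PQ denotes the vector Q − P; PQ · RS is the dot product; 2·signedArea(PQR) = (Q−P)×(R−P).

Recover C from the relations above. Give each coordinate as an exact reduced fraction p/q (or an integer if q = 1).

1. C_x = 670/109  [B, D, C are collinear ∩ AC ⟂ BD]
2. C_y = 528/109  [B, D, C are collinear ∩ AC ⟂ BD]
   → C = (670/109, 528/109)

C = (670/109, 528/109)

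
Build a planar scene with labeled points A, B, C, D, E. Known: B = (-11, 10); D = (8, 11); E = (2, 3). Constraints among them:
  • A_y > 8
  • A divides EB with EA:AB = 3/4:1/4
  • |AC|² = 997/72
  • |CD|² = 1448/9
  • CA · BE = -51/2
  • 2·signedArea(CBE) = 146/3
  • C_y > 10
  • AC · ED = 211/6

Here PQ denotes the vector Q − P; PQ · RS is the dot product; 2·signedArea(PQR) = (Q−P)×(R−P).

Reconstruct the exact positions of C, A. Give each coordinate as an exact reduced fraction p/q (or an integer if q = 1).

A = (-31/4, 33/4)
C = (-14/3, 31/3)

1. C_x = -14/3  [line 7·x + 13·y + -305/3 = 0 ∩ |CD|² = 1448/9]
2. C_y = 31/3  [line 7·x + 13·y + -305/3 = 0 ∩ |CD|² = 1448/9]
   → C = (-14/3, 31/3)
3. A_x = -31/4  [A divides EB with EA:AB = 3/4:1/4]
4. A_y = 33/4  [A divides EB with EA:AB = 3/4:1/4]
   → A = (-31/4, 33/4)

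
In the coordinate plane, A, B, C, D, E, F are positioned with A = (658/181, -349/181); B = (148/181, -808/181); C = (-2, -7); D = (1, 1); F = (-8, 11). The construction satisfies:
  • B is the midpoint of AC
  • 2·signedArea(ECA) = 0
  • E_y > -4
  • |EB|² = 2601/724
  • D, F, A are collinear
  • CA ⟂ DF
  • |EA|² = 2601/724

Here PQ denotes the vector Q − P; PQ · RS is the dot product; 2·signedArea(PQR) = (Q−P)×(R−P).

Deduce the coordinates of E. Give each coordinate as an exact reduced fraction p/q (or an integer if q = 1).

E = (403/181, -1157/362)

1. E_x = 403/181  [line -918/181·x + 1020/181·y + 5304/181 = 0 ∩ |EB|² = 2601/724]
2. E_y = -1157/362  [line -918/181·x + 1020/181·y + 5304/181 = 0 ∩ |EB|² = 2601/724]
   → E = (403/181, -1157/362)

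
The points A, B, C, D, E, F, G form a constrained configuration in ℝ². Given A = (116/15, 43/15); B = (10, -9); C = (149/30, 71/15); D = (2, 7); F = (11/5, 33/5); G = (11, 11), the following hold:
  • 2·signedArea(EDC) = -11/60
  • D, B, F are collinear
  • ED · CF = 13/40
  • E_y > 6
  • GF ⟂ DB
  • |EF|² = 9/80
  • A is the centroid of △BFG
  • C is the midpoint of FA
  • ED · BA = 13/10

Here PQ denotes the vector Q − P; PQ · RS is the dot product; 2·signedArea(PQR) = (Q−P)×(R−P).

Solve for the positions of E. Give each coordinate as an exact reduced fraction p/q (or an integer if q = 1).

1. E_x = 41/20  [ED · CF = 13/40 ∩ ED · BA = 13/10]
2. E_y = 69/10  [ED · CF = 13/40 ∩ ED · BA = 13/10]
   → E = (41/20, 69/10)

E = (41/20, 69/10)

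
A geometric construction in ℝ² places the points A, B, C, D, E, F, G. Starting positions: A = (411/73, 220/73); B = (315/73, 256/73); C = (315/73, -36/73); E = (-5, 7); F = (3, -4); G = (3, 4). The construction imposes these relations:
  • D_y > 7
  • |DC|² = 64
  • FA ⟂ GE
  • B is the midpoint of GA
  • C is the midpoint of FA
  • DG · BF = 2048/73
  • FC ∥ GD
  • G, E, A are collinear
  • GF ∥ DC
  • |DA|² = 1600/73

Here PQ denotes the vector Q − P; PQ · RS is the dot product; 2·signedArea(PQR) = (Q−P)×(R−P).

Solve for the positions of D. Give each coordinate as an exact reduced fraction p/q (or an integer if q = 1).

D = (315/73, 548/73)

1. D_x = 315/73  [GF ∥ DC ∩ FC ∥ GD]
2. D_y = 548/73  [GF ∥ DC ∩ FC ∥ GD]
   → D = (315/73, 548/73)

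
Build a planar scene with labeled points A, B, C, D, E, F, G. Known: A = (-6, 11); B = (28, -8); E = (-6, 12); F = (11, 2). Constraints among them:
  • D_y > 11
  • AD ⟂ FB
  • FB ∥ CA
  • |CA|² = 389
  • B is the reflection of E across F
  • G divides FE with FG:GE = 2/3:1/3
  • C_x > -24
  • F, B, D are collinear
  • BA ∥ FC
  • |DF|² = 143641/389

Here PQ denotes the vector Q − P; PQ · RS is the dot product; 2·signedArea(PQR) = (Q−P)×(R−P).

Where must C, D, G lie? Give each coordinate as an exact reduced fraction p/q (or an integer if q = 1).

1. C_x = -23  [FB ∥ CA ∩ BA ∥ FC]
2. C_y = 21  [FB ∥ CA ∩ BA ∥ FC]
   → C = (-23, 21)
3. D_x = -2164/389  [F, B, D are collinear ∩ AD ⟂ FB]
4. D_y = 4568/389  [F, B, D are collinear ∩ AD ⟂ FB]
   → D = (-2164/389, 4568/389)
5. G_x = -1/3  [G divides FE with FG:GE = 2/3:1/3]
6. G_y = 26/3  [G divides FE with FG:GE = 2/3:1/3]
   → G = (-1/3, 26/3)

C = (-23, 21)
D = (-2164/389, 4568/389)
G = (-1/3, 26/3)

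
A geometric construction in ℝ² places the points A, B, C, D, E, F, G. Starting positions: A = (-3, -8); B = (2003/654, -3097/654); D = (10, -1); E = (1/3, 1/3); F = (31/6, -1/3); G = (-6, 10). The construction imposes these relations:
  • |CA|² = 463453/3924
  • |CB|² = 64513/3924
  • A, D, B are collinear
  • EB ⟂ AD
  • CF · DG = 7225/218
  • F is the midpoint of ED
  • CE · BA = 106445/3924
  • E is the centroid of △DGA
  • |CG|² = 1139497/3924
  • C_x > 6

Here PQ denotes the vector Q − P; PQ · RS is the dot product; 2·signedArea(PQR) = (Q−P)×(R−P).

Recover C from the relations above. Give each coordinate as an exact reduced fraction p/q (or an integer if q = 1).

1. C_x = 1987/327  [CE · BA = 106445/3924 ∩ CF · DG = 7225/218]
2. C_y = -441/218  [CE · BA = 106445/3924 ∩ CF · DG = 7225/218]
   → C = (1987/327, -441/218)

C = (1987/327, -441/218)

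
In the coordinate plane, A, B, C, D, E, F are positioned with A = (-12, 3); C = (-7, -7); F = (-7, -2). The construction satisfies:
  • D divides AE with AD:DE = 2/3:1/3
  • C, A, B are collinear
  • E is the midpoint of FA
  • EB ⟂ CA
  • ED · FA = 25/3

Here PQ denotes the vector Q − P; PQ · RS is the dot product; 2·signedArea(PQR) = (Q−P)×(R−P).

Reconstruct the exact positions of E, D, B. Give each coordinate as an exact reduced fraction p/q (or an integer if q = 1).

1. E_x = -19/2  [E is the midpoint of FA]
2. E_y = 1/2  [E is the midpoint of FA]
   → E = (-19/2, 1/2)
3. D_x = -31/3  [D divides AE with AD:DE = 2/3:1/3]
4. D_y = 4/3  [D divides AE with AD:DE = 2/3:1/3]
   → D = (-31/3, 4/3)
5. B_x = -21/2  [C, A, B are collinear ∩ EB ⟂ CA]
6. B_y = 0  [C, A, B are collinear ∩ EB ⟂ CA]
   → B = (-21/2, 0)

B = (-21/2, 0)
D = (-31/3, 4/3)
E = (-19/2, 1/2)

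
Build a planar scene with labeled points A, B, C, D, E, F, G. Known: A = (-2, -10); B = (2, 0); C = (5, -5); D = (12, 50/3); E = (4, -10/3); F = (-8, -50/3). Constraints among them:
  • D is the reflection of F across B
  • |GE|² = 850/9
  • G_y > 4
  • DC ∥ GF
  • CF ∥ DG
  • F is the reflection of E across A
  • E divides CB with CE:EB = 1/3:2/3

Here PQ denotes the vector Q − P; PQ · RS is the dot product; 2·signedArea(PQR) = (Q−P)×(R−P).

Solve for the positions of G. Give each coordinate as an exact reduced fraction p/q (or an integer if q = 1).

G = (-1, 5)

1. G_x = -1  [DC ∥ GF ∩ CF ∥ DG]
2. G_y = 5  [DC ∥ GF ∩ CF ∥ DG]
   → G = (-1, 5)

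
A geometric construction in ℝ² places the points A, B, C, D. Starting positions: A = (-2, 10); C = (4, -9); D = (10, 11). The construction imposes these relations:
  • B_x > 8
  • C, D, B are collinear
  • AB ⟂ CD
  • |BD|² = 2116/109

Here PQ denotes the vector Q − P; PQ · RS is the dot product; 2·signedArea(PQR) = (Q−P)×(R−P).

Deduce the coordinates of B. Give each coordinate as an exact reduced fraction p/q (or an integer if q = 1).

B = (952/109, 739/109)

1. B_x = 952/109  [C, D, B are collinear ∩ AB ⟂ CD]
2. B_y = 739/109  [C, D, B are collinear ∩ AB ⟂ CD]
   → B = (952/109, 739/109)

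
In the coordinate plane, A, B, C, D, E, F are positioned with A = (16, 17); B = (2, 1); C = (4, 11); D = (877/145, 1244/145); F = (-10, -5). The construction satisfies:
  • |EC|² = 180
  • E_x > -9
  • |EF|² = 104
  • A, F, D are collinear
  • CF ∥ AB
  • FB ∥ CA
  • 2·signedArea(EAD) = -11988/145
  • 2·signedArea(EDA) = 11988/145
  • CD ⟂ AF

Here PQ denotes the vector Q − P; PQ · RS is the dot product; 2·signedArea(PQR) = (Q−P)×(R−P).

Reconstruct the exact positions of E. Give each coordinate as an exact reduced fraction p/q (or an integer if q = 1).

1. E_x = -8  [line -1221/145·x + 1443/145·y + -16983/145 = 0 ∩ |EF|² = 104]
2. E_y = 5  [line -1221/145·x + 1443/145·y + -16983/145 = 0 ∩ |EF|² = 104]
   → E = (-8, 5)

E = (-8, 5)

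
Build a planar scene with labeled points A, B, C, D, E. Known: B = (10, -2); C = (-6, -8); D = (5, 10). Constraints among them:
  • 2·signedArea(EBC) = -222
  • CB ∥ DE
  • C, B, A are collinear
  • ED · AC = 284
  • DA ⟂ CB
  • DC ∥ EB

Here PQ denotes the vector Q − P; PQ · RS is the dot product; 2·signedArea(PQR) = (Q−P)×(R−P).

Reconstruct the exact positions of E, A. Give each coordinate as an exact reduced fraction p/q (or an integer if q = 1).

1. E_x = 21  [DC ∥ EB ∩ CB ∥ DE]
2. E_y = 16  [DC ∥ EB ∩ CB ∥ DE]
   → E = (21, 16)
3. A_x = 698/73  [C, B, A are collinear ∩ DA ⟂ CB]
4. A_y = -158/73  [C, B, A are collinear ∩ DA ⟂ CB]
   → A = (698/73, -158/73)

A = (698/73, -158/73)
E = (21, 16)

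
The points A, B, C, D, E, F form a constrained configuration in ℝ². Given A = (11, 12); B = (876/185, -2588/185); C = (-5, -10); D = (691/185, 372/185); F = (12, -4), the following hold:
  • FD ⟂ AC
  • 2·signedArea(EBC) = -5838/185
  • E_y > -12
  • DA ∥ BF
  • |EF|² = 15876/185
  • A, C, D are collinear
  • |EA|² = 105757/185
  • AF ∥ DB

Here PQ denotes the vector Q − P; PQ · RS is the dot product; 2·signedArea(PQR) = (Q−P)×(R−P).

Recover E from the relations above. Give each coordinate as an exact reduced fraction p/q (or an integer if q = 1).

1. E_x = 1212/185  [line -738/185·x + -1801/185·y + -15862/185 = 0 ∩ |EF|² = 15876/185]
2. E_y = -2126/185  [line -738/185·x + -1801/185·y + -15862/185 = 0 ∩ |EF|² = 15876/185]
   → E = (1212/185, -2126/185)

E = (1212/185, -2126/185)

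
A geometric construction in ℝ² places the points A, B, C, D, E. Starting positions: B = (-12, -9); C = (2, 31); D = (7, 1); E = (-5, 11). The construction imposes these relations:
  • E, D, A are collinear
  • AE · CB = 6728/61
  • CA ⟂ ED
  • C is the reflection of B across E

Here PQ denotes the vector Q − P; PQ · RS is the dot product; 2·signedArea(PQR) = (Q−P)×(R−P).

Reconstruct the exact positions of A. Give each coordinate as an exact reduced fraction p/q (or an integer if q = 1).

A = (-653/61, 961/61)

1. A_x = -653/61  [E, D, A are collinear ∩ CA ⟂ ED]
2. A_y = 961/61  [E, D, A are collinear ∩ CA ⟂ ED]
   → A = (-653/61, 961/61)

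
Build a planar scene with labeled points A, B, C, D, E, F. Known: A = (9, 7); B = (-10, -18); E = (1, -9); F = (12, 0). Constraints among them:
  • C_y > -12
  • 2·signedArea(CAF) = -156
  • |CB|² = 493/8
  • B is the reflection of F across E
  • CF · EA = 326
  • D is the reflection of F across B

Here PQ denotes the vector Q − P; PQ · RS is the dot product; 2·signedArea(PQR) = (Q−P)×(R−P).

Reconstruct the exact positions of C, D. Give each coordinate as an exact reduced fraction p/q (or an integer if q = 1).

1. C_x = -21/4  [2·signedArea(CAF) = -156 ∩ CF · EA = 326]
2. C_y = -47/4  [2·signedArea(CAF) = -156 ∩ CF · EA = 326]
   → C = (-21/4, -47/4)
3. D_x = -32  [D is the reflection of F across B]
4. D_y = -36  [D is the reflection of F across B]
   → D = (-32, -36)

C = (-21/4, -47/4)
D = (-32, -36)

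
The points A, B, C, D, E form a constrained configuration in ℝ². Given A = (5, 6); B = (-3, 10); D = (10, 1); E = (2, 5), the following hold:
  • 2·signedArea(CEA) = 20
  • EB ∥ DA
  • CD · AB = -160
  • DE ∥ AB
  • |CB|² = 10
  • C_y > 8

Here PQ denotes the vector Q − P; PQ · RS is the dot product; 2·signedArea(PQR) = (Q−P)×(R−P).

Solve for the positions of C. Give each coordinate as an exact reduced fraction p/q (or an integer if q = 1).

1. C_x = -6  [2·signedArea(CEA) = 20 ∩ CD · AB = -160]
2. C_y = 9  [2·signedArea(CEA) = 20 ∩ CD · AB = -160]
   → C = (-6, 9)

C = (-6, 9)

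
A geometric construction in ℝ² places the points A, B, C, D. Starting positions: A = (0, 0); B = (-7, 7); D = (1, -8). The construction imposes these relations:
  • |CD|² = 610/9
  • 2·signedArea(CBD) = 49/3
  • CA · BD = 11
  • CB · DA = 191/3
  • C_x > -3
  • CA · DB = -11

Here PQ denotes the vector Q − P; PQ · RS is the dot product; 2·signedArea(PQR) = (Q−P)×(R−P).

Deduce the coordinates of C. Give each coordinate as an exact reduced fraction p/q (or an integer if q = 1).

C = (-2, -1/3)

1. C_x = -2  [CA · BD = 11 ∩ CB · DA = 191/3]
2. C_y = -1/3  [CA · BD = 11 ∩ CB · DA = 191/3]
   → C = (-2, -1/3)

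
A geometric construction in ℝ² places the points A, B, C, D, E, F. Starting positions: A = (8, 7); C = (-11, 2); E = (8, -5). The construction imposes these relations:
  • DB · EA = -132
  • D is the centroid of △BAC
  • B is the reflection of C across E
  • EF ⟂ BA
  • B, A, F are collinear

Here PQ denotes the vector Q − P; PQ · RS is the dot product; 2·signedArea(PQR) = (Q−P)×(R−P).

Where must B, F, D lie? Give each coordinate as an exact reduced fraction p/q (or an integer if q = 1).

B = (27, -12)
D = (8, -1)
F = (14, 1)

1. B_x = 27  [B is the reflection of C across E]
2. B_y = -12  [B is the reflection of C across E]
   → B = (27, -12)
3. F_x = 14  [B, A, F are collinear ∩ EF ⟂ BA]
4. F_y = 1  [B, A, F are collinear ∩ EF ⟂ BA]
   → F = (14, 1)
5. D_x = 8  [D is the centroid of △BAC]
6. D_y = -1  [D is the centroid of △BAC]
   → D = (8, -1)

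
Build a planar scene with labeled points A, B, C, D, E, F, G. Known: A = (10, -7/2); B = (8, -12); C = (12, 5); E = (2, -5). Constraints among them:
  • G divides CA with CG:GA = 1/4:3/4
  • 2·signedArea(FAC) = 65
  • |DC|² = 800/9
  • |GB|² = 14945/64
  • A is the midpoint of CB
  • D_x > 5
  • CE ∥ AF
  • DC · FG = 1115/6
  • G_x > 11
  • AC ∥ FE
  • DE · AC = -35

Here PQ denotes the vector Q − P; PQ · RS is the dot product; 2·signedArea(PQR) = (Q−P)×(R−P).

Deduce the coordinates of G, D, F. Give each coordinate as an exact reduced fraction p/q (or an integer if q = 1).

1. G_x = 23/2  [G divides CA with CG:GA = 1/4:3/4]
2. G_y = 23/8  [G divides CA with CG:GA = 1/4:3/4]
   → G = (23/2, 23/8)
3. F_x = 0  [AC ∥ FE ∩ CE ∥ AF]
4. F_y = -27/2  [AC ∥ FE ∩ CE ∥ AF]
   → F = (0, -27/2)
5. D_x = 16/3  [DC · FG = 1115/6 ∩ DE · AC = -35]
6. D_y = -5/3  [DC · FG = 1115/6 ∩ DE · AC = -35]
   → D = (16/3, -5/3)

D = (16/3, -5/3)
F = (0, -27/2)
G = (23/2, 23/8)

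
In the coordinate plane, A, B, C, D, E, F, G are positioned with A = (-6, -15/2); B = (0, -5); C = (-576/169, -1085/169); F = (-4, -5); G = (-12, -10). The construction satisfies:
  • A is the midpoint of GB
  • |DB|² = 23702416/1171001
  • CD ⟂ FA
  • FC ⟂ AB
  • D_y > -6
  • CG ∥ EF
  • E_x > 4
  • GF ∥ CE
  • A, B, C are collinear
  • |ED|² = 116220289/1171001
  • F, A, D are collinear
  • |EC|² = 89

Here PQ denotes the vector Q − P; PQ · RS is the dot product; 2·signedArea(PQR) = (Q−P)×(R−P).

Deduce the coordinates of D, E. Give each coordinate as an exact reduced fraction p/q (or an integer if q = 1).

1. D_x = -30916/6929  [F, A, D are collinear ∩ CD ⟂ FA]
2. D_y = -38645/6929  [F, A, D are collinear ∩ CD ⟂ FA]
   → D = (-30916/6929, -38645/6929)
3. E_x = 776/169  [CG ∥ EF ∩ GF ∥ CE]
4. E_y = -240/169  [CG ∥ EF ∩ GF ∥ CE]
   → E = (776/169, -240/169)

D = (-30916/6929, -38645/6929)
E = (776/169, -240/169)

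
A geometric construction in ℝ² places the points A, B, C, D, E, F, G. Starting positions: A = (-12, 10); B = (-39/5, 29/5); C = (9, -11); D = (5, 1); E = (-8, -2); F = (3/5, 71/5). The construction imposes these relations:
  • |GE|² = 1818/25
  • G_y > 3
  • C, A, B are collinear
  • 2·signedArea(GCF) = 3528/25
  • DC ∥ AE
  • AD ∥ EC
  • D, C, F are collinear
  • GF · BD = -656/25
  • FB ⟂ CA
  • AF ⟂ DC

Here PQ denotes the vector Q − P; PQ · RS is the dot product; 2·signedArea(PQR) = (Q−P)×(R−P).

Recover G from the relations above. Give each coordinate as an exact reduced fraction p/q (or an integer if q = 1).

1. G_x = -7/5  [GF · BD = -656/25 ∩ 2·signedArea(GCF) = 3528/25]
2. G_y = 17/5  [GF · BD = -656/25 ∩ 2·signedArea(GCF) = 3528/25]
   → G = (-7/5, 17/5)

G = (-7/5, 17/5)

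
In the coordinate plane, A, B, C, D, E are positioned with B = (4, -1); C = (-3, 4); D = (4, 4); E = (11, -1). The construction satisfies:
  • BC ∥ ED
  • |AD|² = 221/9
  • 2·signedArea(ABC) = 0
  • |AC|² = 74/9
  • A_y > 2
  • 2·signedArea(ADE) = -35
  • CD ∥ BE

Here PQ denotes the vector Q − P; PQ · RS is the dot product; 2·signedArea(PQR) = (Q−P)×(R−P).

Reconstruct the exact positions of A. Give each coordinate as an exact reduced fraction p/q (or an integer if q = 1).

1. A_x = -2/3  [line -5·x + -7·y + 13 = 0 ∩ |AD|² = 221/9]
2. A_y = 7/3  [line -5·x + -7·y + 13 = 0 ∩ |AD|² = 221/9]
   → A = (-2/3, 7/3)

A = (-2/3, 7/3)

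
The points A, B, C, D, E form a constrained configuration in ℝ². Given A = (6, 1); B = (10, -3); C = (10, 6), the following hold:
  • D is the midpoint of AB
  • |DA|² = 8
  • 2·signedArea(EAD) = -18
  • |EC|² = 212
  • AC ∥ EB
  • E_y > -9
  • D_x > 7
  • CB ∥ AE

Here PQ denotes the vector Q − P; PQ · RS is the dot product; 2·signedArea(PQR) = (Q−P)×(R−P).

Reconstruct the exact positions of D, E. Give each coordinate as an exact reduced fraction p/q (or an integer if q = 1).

1. D_x = 8  [D is the midpoint of AB]
2. D_y = -1  [D is the midpoint of AB]
   → D = (8, -1)
3. E_x = 6  [AC ∥ EB ∩ CB ∥ AE]
4. E_y = -8  [AC ∥ EB ∩ CB ∥ AE]
   → E = (6, -8)

D = (8, -1)
E = (6, -8)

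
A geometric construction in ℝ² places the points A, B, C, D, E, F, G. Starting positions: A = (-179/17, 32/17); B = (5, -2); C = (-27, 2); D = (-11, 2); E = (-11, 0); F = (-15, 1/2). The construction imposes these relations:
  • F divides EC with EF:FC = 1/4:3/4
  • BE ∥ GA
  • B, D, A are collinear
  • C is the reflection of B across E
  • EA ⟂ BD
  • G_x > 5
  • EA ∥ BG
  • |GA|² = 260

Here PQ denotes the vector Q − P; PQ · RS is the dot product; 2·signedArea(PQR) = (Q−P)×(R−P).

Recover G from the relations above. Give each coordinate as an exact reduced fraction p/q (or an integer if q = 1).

G = (93/17, -2/17)

1. G_x = 93/17  [BE ∥ GA ∩ EA ∥ BG]
2. G_y = -2/17  [BE ∥ GA ∩ EA ∥ BG]
   → G = (93/17, -2/17)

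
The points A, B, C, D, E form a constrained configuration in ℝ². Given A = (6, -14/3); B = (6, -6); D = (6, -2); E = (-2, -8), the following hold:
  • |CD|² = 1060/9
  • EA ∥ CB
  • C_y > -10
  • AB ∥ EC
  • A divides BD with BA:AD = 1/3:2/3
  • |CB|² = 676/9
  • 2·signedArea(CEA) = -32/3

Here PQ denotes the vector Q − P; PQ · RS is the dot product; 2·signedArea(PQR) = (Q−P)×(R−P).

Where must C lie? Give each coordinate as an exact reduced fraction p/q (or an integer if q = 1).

C = (-2, -28/3)

1. C_x = -2  [EA ∥ CB ∩ AB ∥ EC]
2. C_y = -28/3  [EA ∥ CB ∩ AB ∥ EC]
   → C = (-2, -28/3)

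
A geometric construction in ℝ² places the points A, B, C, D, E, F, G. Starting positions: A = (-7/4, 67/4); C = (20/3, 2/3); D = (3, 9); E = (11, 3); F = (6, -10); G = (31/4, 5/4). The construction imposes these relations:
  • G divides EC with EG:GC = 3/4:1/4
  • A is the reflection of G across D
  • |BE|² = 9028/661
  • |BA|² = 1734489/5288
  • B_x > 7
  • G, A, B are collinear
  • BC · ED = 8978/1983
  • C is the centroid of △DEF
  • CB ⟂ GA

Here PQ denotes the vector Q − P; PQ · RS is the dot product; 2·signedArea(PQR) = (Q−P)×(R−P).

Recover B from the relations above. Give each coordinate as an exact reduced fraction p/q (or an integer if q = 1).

B = (5099/661, 865/661)

1. B_x = 5099/661  [G, A, B are collinear ∩ CB ⟂ GA]
2. B_y = 865/661  [G, A, B are collinear ∩ CB ⟂ GA]
   → B = (5099/661, 865/661)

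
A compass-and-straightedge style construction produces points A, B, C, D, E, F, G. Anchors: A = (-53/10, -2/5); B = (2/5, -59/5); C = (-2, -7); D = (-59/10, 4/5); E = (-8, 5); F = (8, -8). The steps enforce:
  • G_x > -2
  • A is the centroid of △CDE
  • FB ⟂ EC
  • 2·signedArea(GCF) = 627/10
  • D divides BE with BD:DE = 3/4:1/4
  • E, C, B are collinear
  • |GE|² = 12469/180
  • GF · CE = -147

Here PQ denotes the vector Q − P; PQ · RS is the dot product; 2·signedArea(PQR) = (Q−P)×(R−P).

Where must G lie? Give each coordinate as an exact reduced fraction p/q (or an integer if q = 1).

1. G_x = -59/30  [2·signedArea(GCF) = 627/10 ∩ GF · CE = -147]
2. G_y = -11/15  [2·signedArea(GCF) = 627/10 ∩ GF · CE = -147]
   → G = (-59/30, -11/15)

G = (-59/30, -11/15)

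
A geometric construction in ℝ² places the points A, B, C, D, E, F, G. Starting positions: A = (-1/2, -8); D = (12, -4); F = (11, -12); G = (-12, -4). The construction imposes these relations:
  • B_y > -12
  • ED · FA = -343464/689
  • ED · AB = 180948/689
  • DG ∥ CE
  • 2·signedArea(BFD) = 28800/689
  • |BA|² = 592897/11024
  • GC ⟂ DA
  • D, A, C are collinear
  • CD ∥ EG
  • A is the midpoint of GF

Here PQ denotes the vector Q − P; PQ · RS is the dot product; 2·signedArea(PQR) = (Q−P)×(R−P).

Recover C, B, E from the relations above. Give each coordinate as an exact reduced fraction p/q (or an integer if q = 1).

1. C_x = -6732/689  [D, A, C are collinear ∩ GC ⟂ DA]
2. C_y = -7556/689  [D, A, C are collinear ∩ GC ⟂ DA]
   → C = (-6732/689, -7556/689)
3. E_x = -23268/689  [CD ∥ EG ∩ DG ∥ CE]
4. E_y = -7556/689  [CD ∥ EG ∩ DG ∥ CE]
   → E = (-23268/689, -7556/689)
5. B_x = 16005/2756  [2·signedArea(BFD) = 28800/689 ∩ ED · AB = 180948/689]
6. B_y = -8090/689  [2·signedArea(BFD) = 28800/689 ∩ ED · AB = 180948/689]
   → B = (16005/2756, -8090/689)

B = (16005/2756, -8090/689)
C = (-6732/689, -7556/689)
E = (-23268/689, -7556/689)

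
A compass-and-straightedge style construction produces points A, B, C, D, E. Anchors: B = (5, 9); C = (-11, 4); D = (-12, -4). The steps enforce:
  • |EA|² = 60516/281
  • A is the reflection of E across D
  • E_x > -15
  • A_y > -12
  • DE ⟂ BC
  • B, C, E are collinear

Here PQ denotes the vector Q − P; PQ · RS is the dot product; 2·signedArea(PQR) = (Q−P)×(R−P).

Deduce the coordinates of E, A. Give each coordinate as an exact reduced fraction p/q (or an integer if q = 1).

A = (-2757/281, -3092/281)
E = (-3987/281, 844/281)

1. E_x = -3987/281  [B, C, E are collinear ∩ DE ⟂ BC]
2. E_y = 844/281  [B, C, E are collinear ∩ DE ⟂ BC]
   → E = (-3987/281, 844/281)
3. A_x = -2757/281  [A is the reflection of E across D]
4. A_y = -3092/281  [A is the reflection of E across D]
   → A = (-2757/281, -3092/281)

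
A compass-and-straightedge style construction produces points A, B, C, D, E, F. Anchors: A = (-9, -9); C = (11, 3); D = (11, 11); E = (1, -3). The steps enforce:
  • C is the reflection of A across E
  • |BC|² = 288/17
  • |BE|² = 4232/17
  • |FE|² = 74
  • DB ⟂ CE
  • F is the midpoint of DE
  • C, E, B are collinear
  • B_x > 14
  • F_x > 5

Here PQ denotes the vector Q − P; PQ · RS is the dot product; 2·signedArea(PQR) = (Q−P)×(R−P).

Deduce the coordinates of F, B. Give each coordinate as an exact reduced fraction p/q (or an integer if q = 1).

B = (247/17, 87/17)
F = (6, 4)

1. F_x = 6  [F is the midpoint of DE]
2. F_y = 4  [F is the midpoint of DE]
   → F = (6, 4)
3. B_x = 247/17  [C, E, B are collinear ∩ DB ⟂ CE]
4. B_y = 87/17  [C, E, B are collinear ∩ DB ⟂ CE]
   → B = (247/17, 87/17)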